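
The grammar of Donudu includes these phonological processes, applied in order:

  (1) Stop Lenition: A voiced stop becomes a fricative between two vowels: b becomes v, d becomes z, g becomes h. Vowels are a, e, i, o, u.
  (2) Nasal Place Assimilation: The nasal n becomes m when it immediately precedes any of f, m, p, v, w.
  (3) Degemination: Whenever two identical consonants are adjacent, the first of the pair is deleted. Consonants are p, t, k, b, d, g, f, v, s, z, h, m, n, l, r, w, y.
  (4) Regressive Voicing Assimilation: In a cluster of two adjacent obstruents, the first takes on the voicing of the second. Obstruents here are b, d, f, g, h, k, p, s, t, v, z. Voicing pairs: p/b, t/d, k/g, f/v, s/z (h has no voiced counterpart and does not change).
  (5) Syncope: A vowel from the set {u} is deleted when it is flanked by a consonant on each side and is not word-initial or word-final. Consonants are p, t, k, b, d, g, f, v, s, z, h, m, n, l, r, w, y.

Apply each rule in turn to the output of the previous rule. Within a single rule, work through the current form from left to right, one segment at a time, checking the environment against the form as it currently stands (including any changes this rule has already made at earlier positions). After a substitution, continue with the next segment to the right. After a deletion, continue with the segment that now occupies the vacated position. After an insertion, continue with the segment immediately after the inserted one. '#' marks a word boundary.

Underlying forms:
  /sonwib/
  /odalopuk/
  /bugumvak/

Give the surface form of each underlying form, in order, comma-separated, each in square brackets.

[somwib], [ozalopk], [bhmvak]

/sonwib/:
  (1) Stop Lenition: no change — [sonwib]
  (2) Nasal Place Assimilation: [sonwib] → [somwib]
  (3) Degemination: no change — [somwib]
  (4) Regressive Voicing Assimilation: no change — [somwib]
  (5) Syncope: no change — [somwib]
/odalopuk/:
  (1) Stop Lenition: [odalopuk] → [ozalopuk]
  (2) Nasal Place Assimilation: no change — [ozalopuk]
  (3) Degemination: no change — [ozalopuk]
  (4) Regressive Voicing Assimilation: no change — [ozalopuk]
  (5) Syncope: [ozalopuk] → [ozalopk]
/bugumvak/:
  (1) Stop Lenition: [bugumvak] → [buhumvak]
  (2) Nasal Place Assimilation: no change — [buhumvak]
  (3) Degemination: no change — [buhumvak]
  (4) Regressive Voicing Assimilation: no change — [buhumvak]
  (5) Syncope: [buhumvak] → [bhmvak]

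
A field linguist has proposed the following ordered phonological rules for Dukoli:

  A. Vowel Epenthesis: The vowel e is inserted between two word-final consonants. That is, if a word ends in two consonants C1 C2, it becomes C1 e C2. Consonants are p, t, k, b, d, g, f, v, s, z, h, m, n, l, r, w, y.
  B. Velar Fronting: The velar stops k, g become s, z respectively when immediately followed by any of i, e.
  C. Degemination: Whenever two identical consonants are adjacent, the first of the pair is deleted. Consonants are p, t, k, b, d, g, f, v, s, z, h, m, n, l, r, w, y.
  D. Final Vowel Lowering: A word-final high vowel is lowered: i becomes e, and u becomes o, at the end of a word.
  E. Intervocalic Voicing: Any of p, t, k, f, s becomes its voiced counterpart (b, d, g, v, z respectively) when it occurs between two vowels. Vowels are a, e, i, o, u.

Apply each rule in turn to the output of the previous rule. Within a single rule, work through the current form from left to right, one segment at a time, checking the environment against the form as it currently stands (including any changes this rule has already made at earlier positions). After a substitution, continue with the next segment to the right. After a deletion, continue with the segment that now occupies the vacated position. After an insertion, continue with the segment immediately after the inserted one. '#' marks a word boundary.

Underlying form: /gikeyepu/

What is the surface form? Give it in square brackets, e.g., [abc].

[zizeyebo]

A Vowel Epenthesis: no change — [gikeyepu]
B Velar Fronting: [gikeyepu] → [ziseyepu]
C Degemination: no change — [ziseyepu]
D Final Vowel Lowering: [ziseyepu] → [ziseyepo]
E Intervocalic Voicing: [ziseyepo] → [zizeyebo]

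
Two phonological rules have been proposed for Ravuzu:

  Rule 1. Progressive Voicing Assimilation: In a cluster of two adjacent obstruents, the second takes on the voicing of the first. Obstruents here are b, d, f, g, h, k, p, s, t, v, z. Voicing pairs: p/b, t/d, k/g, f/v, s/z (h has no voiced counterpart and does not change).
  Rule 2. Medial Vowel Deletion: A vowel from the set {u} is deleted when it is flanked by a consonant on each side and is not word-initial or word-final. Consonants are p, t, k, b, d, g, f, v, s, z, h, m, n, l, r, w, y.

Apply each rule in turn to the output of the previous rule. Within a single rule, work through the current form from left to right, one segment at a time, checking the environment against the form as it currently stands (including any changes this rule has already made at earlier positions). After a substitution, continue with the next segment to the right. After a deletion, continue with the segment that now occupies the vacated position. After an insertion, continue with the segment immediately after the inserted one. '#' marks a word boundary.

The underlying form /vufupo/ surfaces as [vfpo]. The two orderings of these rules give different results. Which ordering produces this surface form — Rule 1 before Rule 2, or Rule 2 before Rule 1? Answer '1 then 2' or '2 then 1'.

Order 1 then 2:
  1 Progressive Voicing Assimilation: no change — [vufupo]
  2 Medial Vowel Deletion: [vufupo] → [vfpo]
  result: [vfpo]
Order 2 then 1:
  2 Medial Vowel Deletion: [vufupo] → [vfpo]
  1 Progressive Voicing Assimilation: [vfpo] → [vvbo]
  result: [vvbo]

1 then 2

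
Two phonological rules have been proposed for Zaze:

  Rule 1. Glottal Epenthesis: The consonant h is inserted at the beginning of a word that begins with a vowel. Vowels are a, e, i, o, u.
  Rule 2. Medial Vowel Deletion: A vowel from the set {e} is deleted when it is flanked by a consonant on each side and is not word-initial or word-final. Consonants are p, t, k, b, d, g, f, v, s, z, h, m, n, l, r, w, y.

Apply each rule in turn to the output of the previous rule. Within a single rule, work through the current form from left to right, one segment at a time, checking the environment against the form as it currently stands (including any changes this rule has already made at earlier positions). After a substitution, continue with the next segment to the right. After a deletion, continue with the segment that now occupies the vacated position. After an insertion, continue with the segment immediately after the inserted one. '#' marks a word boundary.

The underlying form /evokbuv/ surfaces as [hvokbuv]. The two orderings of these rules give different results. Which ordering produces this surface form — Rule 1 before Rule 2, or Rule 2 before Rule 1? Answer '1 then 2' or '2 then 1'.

1 then 2

Order 1 then 2:
  1 Glottal Epenthesis: [evokbuv] → [hevokbuv]
  2 Medial Vowel Deletion: [hevokbuv] → [hvokbuv]
  result: [hvokbuv]
Order 2 then 1:
  2 Medial Vowel Deletion: no change — [evokbuv]
  1 Glottal Epenthesis: [evokbuv] → [hevokbuv]
  result: [hevokbuv]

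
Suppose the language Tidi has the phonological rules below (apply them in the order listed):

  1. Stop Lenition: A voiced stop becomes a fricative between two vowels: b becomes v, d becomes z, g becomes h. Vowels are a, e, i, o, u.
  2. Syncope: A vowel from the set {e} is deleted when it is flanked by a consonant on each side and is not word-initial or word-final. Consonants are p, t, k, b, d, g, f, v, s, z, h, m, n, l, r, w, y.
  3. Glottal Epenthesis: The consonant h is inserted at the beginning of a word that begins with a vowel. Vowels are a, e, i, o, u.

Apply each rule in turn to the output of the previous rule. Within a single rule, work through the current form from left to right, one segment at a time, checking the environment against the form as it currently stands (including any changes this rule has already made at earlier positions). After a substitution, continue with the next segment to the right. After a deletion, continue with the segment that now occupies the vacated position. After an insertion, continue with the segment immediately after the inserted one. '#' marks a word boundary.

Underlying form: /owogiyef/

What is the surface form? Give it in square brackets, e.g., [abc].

1 Stop Lenition: [owogiyef] → [owohiyef]
2 Syncope: [owohiyef] → [owohiyf]
3 Glottal Epenthesis: [owohiyf] → [howohiyf]

[howohiyf]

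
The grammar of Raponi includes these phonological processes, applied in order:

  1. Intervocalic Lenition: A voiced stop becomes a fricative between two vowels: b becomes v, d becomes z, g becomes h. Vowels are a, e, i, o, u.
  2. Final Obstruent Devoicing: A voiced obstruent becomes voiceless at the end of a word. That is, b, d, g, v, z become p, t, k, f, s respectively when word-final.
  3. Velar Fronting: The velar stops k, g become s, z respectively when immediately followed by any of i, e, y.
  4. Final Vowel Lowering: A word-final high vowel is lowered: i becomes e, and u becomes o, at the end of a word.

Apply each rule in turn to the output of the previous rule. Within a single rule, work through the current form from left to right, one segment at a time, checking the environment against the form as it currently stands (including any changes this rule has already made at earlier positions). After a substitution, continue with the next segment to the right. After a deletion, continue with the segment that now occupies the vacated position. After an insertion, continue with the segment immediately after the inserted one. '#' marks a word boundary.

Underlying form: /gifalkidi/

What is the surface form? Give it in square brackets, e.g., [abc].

[zifalsize]

1 Intervocalic Lenition: [gifalkidi] → [gifalkizi]
2 Final Obstruent Devoicing: no change — [gifalkizi]
3 Velar Fronting: [gifalkizi] → [zifalsizi]
4 Final Vowel Lowering: [zifalsizi] → [zifalsize]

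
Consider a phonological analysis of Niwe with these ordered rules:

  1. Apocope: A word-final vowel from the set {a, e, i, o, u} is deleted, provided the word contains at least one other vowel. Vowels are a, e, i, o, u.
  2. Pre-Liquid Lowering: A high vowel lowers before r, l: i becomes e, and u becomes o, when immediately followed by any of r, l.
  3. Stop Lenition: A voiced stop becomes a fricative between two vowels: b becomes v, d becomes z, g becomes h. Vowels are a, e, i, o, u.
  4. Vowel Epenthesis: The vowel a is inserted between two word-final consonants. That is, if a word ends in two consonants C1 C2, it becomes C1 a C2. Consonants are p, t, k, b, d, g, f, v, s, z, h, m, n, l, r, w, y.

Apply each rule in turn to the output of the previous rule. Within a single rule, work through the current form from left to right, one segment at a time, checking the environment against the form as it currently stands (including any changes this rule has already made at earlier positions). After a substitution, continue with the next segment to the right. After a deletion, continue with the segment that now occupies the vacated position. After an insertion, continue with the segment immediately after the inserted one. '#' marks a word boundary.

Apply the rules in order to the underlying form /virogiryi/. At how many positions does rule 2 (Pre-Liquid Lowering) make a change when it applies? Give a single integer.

1 Apocope: [virogiryi] → [virogiry]
2 Pre-Liquid Lowering: [virogiry] → [verogery]
3 Stop Lenition: [verogery] → [verohery]
4 Vowel Epenthesis: [verohery] → [veroheray]
Rule 2 changed 2 position(s).

2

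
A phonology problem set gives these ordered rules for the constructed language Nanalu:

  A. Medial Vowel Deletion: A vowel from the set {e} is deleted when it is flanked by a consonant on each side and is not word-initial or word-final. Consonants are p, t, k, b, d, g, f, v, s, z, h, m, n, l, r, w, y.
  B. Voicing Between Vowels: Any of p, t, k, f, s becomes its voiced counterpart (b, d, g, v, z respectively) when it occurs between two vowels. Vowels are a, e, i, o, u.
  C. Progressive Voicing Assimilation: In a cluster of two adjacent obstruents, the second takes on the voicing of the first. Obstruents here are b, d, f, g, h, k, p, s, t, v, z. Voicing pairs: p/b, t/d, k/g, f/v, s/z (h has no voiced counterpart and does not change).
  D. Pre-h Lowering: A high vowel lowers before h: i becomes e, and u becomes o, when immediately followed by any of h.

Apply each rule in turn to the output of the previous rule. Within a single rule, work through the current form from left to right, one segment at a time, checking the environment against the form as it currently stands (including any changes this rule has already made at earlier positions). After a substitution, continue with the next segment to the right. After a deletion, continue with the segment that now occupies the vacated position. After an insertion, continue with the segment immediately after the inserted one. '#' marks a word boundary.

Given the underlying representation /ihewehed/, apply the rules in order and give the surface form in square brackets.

A Medial Vowel Deletion: [ihewehed] → [ihwhd]
B Voicing Between Vowels: no change — [ihwhd]
C Progressive Voicing Assimilation: [ihwhd] → [ihwht]
D Pre-h Lowering: [ihwht] → [ehwht]

[ehwht]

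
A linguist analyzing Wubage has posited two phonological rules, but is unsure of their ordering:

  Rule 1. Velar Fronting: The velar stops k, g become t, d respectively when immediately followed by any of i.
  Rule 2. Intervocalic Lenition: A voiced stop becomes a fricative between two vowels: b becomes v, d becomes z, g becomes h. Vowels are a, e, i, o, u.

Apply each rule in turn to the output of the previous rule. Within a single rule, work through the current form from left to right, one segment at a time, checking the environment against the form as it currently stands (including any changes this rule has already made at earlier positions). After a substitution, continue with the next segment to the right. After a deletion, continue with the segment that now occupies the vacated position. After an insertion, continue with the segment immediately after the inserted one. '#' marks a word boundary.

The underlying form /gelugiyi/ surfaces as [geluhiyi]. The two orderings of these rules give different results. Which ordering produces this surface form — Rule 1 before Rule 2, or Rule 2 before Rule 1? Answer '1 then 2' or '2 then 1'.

2 then 1

Order 1 then 2:
  1 Velar Fronting: [gelugiyi] → [geludiyi]
  2 Intervocalic Lenition: [geludiyi] → [geluziyi]
  result: [geluziyi]
Order 2 then 1:
  2 Intervocalic Lenition: [gelugiyi] → [geluhiyi]
  1 Velar Fronting: no change — [geluhiyi]
  result: [geluhiyi]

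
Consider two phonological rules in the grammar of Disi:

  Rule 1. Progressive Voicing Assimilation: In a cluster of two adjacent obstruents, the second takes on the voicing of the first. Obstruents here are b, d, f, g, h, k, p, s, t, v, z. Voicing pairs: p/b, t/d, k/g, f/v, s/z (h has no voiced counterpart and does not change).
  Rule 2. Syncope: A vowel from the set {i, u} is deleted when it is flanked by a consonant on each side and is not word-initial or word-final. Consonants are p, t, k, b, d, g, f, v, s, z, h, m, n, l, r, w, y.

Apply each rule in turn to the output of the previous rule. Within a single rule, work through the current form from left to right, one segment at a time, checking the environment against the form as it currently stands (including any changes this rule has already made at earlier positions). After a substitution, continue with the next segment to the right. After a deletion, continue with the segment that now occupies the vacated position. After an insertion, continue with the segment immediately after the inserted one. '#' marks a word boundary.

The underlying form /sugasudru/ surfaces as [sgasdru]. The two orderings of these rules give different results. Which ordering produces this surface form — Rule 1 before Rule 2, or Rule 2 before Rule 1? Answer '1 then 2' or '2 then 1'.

Order 1 then 2:
  1 Progressive Voicing Assimilation: no change — [sugasudru]
  2 Syncope: [sugasudru] → [sgasdru]
  result: [sgasdru]
Order 2 then 1:
  2 Syncope: [sugasudru] → [sgasdru]
  1 Progressive Voicing Assimilation: [sgasdru] → [skastru]
  result: [skastru]

1 then 2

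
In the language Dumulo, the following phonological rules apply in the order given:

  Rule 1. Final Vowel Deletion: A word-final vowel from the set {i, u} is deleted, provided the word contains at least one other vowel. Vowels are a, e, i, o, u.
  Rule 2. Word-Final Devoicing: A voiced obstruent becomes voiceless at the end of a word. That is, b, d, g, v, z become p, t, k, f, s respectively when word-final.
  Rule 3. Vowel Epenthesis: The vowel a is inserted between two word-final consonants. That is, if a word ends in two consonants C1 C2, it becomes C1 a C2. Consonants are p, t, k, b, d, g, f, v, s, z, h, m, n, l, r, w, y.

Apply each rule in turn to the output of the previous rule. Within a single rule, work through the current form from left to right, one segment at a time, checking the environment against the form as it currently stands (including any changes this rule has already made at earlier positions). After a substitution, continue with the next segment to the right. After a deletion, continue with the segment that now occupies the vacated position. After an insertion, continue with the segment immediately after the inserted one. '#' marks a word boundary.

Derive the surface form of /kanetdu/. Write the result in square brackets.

[kanetat]

Rule 1 Final Vowel Deletion: [kanetdu] → [kanetd]
Rule 2 Word-Final Devoicing: [kanetd] → [kanett]
Rule 3 Vowel Epenthesis: [kanett] → [kanetat]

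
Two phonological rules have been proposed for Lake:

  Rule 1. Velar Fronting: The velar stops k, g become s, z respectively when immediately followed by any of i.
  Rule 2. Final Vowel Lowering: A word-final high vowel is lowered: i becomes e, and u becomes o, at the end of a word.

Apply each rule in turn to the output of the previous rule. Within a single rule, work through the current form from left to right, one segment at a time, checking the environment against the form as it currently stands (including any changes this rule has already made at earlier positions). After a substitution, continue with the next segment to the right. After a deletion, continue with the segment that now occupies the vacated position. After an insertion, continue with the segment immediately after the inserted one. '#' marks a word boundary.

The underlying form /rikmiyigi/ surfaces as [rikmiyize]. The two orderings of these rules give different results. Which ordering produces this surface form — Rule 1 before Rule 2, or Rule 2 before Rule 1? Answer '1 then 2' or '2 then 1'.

Order 1 then 2:
  1 Velar Fronting: [rikmiyigi] → [rikmiyizi]
  2 Final Vowel Lowering: [rikmiyizi] → [rikmiyize]
  result: [rikmiyize]
Order 2 then 1:
  2 Final Vowel Lowering: [rikmiyigi] → [rikmiyige]
  1 Velar Fronting: no change — [rikmiyige]
  result: [rikmiyige]

1 then 2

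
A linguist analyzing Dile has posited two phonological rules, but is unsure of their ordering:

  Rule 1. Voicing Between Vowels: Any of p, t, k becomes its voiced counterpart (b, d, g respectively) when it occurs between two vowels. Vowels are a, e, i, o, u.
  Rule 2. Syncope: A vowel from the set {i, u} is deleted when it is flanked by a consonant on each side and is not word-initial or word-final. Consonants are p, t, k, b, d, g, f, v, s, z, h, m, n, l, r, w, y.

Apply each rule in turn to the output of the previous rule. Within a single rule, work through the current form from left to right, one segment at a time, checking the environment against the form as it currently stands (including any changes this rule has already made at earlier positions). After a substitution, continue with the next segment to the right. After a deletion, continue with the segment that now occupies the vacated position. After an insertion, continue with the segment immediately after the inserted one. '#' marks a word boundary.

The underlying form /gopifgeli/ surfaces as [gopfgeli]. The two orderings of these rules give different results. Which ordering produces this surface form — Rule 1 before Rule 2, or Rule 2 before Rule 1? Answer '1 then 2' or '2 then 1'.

2 then 1

Order 1 then 2:
  1 Voicing Between Vowels: [gopifgeli] → [gobifgeli]
  2 Syncope: [gobifgeli] → [gobfgeli]
  result: [gobfgeli]
Order 2 then 1:
  2 Syncope: [gopifgeli] → [gopfgeli]
  1 Voicing Between Vowels: no change — [gopfgeli]
  result: [gopfgeli]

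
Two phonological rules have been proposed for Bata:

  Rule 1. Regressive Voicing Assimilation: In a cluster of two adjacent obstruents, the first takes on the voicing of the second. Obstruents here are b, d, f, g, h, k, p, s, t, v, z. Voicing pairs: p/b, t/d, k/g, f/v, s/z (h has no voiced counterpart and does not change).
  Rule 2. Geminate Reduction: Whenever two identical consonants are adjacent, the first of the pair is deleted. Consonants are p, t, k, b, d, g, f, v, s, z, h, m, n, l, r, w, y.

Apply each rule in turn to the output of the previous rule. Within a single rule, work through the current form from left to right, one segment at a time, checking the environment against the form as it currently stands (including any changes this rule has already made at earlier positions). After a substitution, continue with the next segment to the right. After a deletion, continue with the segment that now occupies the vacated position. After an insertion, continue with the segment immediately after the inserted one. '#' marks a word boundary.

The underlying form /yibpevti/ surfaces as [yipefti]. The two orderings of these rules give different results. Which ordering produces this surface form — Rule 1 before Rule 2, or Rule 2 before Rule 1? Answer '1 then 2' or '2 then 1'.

Order 1 then 2:
  1 Regressive Voicing Assimilation: [yibpevti] → [yippefti]
  2 Geminate Reduction: [yippefti] → [yipefti]
  result: [yipefti]
Order 2 then 1:
  2 Geminate Reduction: no change — [yibpevti]
  1 Regressive Voicing Assimilation: [yibpevti] → [yippefti]
  result: [yippefti]

1 then 2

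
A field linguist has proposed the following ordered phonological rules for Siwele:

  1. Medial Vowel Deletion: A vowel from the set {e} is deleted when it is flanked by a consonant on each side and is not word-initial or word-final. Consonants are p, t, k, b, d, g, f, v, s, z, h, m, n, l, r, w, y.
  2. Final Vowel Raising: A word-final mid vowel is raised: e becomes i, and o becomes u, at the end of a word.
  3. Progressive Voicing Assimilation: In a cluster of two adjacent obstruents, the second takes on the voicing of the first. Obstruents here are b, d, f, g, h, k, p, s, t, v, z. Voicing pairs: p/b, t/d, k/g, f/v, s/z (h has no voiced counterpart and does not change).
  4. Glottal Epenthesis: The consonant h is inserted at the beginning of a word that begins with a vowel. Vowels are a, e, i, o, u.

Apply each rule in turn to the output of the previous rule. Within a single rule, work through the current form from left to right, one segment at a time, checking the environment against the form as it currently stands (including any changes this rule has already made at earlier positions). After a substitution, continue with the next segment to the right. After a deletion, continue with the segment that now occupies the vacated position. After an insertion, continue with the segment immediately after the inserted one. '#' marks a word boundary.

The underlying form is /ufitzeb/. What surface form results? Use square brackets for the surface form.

[hufitsp]

1 Medial Vowel Deletion: [ufitzeb] → [ufitzb]
2 Final Vowel Raising: no change — [ufitzb]
3 Progressive Voicing Assimilation: [ufitzb] → [ufitsp]
4 Glottal Epenthesis: [ufitsp] → [hufitsp]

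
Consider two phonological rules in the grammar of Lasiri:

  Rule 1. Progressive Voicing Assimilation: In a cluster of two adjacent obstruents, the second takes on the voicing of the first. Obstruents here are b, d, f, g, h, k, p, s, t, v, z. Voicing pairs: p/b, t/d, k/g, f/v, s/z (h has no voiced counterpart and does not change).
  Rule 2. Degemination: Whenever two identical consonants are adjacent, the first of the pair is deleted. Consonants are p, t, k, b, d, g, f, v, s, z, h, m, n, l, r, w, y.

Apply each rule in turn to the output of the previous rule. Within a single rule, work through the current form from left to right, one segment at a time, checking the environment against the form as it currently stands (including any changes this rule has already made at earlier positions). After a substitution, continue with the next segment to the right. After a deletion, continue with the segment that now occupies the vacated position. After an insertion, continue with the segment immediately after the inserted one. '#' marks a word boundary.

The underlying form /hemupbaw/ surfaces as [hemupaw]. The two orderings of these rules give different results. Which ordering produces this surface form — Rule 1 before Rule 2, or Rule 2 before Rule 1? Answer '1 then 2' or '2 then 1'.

1 then 2

Order 1 then 2:
  1 Progressive Voicing Assimilation: [hemupbaw] → [hemuppaw]
  2 Degemination: [hemuppaw] → [hemupaw]
  result: [hemupaw]
Order 2 then 1:
  2 Degemination: no change — [hemupbaw]
  1 Progressive Voicing Assimilation: [hemupbaw] → [hemuppaw]
  result: [hemuppaw]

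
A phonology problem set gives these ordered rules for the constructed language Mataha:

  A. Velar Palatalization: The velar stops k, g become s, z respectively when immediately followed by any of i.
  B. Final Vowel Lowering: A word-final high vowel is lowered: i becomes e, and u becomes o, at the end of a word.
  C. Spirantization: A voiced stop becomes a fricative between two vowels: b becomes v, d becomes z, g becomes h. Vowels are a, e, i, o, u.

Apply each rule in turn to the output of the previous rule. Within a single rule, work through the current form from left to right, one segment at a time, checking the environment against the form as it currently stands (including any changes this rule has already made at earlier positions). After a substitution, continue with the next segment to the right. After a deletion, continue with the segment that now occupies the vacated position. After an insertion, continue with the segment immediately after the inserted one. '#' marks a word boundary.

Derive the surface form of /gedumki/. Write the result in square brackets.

[gezumse]

A Velar Palatalization: [gedumki] → [gedumsi]
B Final Vowel Lowering: [gedumsi] → [gedumse]
C Spirantization: [gedumse] → [gezumse]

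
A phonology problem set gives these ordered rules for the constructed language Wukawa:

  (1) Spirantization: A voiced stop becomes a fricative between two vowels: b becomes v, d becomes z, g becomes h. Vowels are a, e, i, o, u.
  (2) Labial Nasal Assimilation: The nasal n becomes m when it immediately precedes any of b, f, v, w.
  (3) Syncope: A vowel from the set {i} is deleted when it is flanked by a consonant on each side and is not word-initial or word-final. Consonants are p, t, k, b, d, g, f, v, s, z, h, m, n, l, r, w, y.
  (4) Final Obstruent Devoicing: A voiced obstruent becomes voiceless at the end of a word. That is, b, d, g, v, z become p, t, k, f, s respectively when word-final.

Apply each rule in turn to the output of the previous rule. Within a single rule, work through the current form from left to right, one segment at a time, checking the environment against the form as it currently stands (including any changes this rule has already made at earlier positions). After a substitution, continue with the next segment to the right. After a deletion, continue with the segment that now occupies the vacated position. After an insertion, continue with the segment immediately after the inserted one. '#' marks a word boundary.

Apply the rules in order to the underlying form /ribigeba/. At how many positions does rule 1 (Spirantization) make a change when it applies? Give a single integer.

3

(1) Spirantization: [ribigeba] → [riviheva]
(2) Labial Nasal Assimilation: no change — [riviheva]
(3) Syncope: [riviheva] → [rvheva]
(4) Final Obstruent Devoicing: no change — [rvheva]
Rule 1 changed 3 position(s).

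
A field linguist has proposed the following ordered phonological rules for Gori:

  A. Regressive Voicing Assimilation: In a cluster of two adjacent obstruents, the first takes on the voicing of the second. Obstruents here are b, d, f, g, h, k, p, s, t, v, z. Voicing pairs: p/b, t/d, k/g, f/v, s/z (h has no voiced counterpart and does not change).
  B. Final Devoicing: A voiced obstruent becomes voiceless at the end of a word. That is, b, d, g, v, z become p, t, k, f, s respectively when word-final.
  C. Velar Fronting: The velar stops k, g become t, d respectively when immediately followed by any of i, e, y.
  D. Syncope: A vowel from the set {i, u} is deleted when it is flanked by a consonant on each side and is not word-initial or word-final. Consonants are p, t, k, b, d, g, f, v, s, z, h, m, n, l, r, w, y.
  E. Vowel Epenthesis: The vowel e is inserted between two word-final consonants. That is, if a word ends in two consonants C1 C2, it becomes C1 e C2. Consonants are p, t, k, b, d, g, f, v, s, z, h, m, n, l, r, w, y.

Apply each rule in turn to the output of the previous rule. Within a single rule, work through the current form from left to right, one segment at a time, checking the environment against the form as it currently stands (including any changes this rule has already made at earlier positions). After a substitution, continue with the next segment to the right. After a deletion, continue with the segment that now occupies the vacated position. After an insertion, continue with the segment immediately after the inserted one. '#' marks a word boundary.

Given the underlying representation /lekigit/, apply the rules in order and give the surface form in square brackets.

[letdet]

A Regressive Voicing Assimilation: no change — [lekigit]
B Final Devoicing: no change — [lekigit]
C Velar Fronting: [lekigit] → [letidit]
D Syncope: [letidit] → [letdt]
E Vowel Epenthesis: [letdt] → [letdet]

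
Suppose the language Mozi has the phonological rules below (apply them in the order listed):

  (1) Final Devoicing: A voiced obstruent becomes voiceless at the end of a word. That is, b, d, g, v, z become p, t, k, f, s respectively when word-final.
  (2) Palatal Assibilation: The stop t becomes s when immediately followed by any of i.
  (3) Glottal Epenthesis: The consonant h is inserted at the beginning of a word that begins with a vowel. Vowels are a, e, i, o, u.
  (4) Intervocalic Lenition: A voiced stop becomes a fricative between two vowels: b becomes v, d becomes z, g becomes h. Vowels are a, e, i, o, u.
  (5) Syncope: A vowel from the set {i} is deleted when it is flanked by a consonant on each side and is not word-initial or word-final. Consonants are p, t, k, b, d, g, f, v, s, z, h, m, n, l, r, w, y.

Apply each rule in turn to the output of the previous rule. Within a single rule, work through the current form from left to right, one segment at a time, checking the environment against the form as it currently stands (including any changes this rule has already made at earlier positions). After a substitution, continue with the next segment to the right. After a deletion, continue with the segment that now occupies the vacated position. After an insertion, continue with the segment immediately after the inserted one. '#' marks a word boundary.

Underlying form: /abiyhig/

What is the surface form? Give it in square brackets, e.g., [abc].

[havyhk]

(1) Final Devoicing: [abiyhig] → [abiyhik]
(2) Palatal Assibilation: no change — [abiyhik]
(3) Glottal Epenthesis: [abiyhik] → [habiyhik]
(4) Intervocalic Lenition: [habiyhik] → [haviyhik]
(5) Syncope: [haviyhik] → [havyhk]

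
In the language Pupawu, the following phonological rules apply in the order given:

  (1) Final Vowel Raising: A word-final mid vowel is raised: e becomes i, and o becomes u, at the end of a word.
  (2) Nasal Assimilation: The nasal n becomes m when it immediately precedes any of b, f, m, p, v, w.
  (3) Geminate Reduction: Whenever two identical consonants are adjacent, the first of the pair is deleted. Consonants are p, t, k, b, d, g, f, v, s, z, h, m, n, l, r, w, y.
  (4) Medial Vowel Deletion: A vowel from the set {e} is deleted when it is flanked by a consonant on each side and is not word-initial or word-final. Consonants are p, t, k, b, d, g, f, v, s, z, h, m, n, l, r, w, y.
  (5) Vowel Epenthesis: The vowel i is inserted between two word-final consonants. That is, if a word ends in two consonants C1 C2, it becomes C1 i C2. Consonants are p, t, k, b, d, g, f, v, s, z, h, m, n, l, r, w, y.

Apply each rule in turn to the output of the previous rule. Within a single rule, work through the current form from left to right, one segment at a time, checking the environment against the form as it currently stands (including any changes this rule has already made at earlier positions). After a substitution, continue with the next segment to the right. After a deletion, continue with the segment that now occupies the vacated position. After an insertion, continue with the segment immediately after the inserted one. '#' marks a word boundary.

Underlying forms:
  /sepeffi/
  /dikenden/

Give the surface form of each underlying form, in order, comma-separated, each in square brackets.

/sepeffi/:
  (1) Final Vowel Raising: no change — [sepeffi]
  (2) Nasal Assimilation: no change — [sepeffi]
  (3) Geminate Reduction: [sepeffi] → [sepefi]
  (4) Medial Vowel Deletion: [sepefi] → [spfi]
  (5) Vowel Epenthesis: no change — [spfi]
/dikenden/:
  (1) Final Vowel Raising: no change — [dikenden]
  (2) Nasal Assimilation: no change — [dikenden]
  (3) Geminate Reduction: no change — [dikenden]
  (4) Medial Vowel Deletion: [dikenden] → [dikndn]
  (5) Vowel Epenthesis: [dikndn] → [dikndin]

[spfi], [dikndin]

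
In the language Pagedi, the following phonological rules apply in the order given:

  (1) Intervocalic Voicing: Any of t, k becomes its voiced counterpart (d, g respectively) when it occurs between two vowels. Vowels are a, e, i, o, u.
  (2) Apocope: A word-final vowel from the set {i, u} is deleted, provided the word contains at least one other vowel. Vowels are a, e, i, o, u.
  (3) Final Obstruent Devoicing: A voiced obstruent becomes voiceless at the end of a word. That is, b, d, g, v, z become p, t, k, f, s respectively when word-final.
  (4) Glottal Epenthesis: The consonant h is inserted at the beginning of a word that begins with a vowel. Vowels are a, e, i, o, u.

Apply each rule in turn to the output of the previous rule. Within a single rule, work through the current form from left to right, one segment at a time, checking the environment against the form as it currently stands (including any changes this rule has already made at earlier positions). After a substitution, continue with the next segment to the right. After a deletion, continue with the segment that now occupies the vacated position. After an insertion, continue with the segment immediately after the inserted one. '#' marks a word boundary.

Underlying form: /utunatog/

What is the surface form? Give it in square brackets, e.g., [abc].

[hudunadok]

(1) Intervocalic Voicing: [utunatog] → [udunadog]
(2) Apocope: no change — [udunadog]
(3) Final Obstruent Devoicing: [udunadog] → [udunadok]
(4) Glottal Epenthesis: [udunadok] → [hudunadok]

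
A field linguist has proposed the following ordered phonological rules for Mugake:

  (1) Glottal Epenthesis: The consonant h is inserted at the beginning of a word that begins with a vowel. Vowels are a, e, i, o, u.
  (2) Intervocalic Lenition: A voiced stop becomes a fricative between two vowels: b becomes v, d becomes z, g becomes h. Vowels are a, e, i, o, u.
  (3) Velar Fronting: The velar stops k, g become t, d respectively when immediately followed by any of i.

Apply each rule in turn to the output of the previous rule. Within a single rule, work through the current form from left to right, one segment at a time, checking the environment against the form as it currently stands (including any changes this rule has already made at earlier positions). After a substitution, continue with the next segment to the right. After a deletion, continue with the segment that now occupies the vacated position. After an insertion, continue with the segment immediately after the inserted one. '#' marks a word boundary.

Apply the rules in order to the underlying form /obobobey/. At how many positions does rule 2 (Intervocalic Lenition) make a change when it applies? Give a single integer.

3

(1) Glottal Epenthesis: [obobobey] → [hobobobey]
(2) Intervocalic Lenition: [hobobobey] → [hovovovey]
(3) Velar Fronting: no change — [hovovovey]
Rule 2 changed 3 position(s).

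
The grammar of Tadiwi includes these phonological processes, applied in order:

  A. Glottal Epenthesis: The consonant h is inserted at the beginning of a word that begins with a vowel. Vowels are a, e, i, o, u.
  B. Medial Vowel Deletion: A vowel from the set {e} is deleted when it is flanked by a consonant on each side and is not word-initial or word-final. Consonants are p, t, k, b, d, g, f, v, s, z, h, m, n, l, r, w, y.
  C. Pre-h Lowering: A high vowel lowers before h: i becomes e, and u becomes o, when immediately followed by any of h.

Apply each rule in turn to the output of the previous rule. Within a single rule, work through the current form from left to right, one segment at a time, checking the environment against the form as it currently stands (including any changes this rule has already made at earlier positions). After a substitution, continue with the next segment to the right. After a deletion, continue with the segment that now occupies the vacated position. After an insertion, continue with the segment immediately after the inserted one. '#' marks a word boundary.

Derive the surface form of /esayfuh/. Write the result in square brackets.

A Glottal Epenthesis: [esayfuh] → [hesayfuh]
B Medial Vowel Deletion: [hesayfuh] → [hsayfuh]
C Pre-h Lowering: [hsayfuh] → [hsayfoh]

[hsayfoh]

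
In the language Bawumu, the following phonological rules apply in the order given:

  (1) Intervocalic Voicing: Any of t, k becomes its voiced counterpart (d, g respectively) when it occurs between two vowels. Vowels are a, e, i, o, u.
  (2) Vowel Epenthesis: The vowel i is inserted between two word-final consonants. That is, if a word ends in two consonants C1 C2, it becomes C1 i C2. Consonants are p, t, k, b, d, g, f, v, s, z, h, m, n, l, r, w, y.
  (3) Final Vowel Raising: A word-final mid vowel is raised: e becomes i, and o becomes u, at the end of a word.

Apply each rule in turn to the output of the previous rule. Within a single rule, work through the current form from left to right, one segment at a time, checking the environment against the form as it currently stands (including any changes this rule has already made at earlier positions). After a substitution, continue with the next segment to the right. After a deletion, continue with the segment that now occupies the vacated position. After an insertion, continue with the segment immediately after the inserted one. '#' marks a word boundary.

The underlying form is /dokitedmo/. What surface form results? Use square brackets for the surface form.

[dogidedmu]

(1) Intervocalic Voicing: [dokitedmo] → [dogidedmo]
(2) Vowel Epenthesis: no change — [dogidedmo]
(3) Final Vowel Raising: [dogidedmo] → [dogidedmu]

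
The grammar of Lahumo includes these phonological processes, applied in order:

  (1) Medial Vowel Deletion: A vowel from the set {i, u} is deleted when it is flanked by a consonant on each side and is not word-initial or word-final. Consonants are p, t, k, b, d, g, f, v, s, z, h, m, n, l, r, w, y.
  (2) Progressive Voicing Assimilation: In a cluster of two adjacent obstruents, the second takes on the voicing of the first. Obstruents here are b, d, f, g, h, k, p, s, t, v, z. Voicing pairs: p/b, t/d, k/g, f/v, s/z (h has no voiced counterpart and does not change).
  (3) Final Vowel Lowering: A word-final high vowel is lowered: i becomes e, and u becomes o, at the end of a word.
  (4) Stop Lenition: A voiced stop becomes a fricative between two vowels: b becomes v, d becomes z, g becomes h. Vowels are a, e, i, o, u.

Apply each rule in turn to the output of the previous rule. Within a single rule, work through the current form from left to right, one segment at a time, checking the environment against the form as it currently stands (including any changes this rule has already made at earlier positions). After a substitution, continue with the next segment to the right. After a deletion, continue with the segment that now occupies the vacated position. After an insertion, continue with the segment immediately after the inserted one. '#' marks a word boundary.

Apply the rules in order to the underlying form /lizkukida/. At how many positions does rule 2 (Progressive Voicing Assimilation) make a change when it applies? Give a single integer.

(1) Medial Vowel Deletion: [lizkukida] → [lzkkda]
(2) Progressive Voicing Assimilation: [lzkkda] → [lzggda]
(3) Final Vowel Lowering: no change — [lzggda]
(4) Stop Lenition: no change — [lzggda]
Rule 2 changed 2 position(s).

2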